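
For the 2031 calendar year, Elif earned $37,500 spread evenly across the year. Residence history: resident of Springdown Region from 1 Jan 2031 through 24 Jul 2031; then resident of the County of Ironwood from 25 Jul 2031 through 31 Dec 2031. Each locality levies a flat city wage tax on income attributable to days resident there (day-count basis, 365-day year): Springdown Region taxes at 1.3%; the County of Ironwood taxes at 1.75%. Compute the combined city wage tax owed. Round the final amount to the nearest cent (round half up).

$561.47

Springdown Region, 1 Jan – 24 Jul 2031: 205 days → $37,500 × 1.3% × 205/365 = $273.8014
The County of Ironwood, 25 Jul – 31 Dec 2031: 160 days → $37,500 × 1.75% × 160/365 = $287.6712
Total = $561.4726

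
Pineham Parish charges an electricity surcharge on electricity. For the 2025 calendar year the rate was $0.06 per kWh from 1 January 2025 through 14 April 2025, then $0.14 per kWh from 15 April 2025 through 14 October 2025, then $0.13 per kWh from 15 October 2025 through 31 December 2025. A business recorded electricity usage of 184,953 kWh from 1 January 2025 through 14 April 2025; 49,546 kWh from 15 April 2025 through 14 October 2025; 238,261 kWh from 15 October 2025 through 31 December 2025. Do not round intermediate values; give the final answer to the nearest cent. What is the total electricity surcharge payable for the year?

$49,007.55

1 January – 14 April 2025: 184,953 kWh at $0.06/kWh → $11,097.18
15 April – 14 October 2025: 49,546 kWh at $0.14/kWh → $6,936.44
15 October – 31 December 2025: 238,261 kWh at $0.13/kWh → $30,973.93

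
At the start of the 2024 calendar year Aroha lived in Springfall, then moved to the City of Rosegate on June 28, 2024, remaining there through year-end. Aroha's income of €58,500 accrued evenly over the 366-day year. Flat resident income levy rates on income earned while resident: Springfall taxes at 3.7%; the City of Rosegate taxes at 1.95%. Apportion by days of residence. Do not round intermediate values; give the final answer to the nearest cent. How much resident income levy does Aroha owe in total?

Springfall, January 1 – June 27, 2024: 179 days → €58,500 × 3.7% × 179/366 = €1,058.5943
The City of Rosegate, June 28 – December 31, 2024: 187 days → €58,500 × 1.95% × 187/366 = €582.8422
Total = €1,641.4365

€1,641.44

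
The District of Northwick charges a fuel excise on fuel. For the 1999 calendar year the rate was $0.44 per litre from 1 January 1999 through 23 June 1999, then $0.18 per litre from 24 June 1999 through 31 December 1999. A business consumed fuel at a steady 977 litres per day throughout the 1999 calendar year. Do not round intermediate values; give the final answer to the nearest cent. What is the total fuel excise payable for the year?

1 January – 23 June 1999: 174 days × 977 litres/day = 169,998 litres at $0.44/litre → $74799.12
24 June – 31 December 1999: 191 days × 977 litres/day = 186,607 litres at $0.18/litre → $33589.26

$108388.38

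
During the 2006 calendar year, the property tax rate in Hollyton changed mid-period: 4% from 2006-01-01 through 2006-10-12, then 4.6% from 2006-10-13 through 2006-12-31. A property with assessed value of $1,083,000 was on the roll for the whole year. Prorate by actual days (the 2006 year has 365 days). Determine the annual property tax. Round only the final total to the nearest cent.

$44,744.22

2006-01-01 to 2006-10-12: 285 days at 4% → $1,083,000 × 4% × 285/365 = $33,825.2055
2006-10-13 to 2006-12-31: 80 days at 4.6% → $1,083,000 × 4.6% × 80/365 = $10,919.0137
Total = $44,744.2192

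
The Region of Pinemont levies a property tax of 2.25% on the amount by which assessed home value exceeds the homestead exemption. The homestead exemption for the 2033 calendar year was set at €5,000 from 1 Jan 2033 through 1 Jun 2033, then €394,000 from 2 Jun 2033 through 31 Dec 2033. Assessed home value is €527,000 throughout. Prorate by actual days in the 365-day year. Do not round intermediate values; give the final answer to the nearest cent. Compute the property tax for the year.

1 Jan – 1 Jun 2033: 152 days, exemption €5,000 → (€527,000 − €5,000) × 2.25% × 152/365 = €4,891.0685
2 Jun – 31 Dec 2033: 213 days, exemption €394,000 → (€527,000 − €394,000) × 2.25% × 213/365 = €1,746.3082
Total = €6,637.3767

€6,637.38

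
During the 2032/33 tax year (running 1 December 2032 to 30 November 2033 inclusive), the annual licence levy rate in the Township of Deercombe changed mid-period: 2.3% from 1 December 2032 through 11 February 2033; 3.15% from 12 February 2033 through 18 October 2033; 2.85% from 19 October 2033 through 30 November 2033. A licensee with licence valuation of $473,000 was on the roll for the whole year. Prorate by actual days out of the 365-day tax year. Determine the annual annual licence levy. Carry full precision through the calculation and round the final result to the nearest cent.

1 December 2032 – 11 February 2033: 73 days at 2.3% → $473,000 × 2.3% × 73/365 = $2,175.8000
12 February – 18 October 2033: 249 days at 3.15% → $473,000 × 3.15% × 249/365 = $10,164.3164
19 October – 30 November 2033: 43 days at 2.85% → $473,000 × 2.85% × 43/365 = $1,588.1137
Total = $13,928.2301

$13,928.23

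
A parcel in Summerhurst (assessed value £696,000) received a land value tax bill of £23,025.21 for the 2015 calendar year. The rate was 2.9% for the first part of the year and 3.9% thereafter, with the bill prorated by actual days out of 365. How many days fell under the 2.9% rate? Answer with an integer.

Let d = days at the first rate; then 365 − d days at the second rate.
£696,000 × [2.9%·d + 3.9%·(365−d)] / 365 = £23,025.21
Solving gives d = 216, so the new rate took effect on August 5, 2015.

216 days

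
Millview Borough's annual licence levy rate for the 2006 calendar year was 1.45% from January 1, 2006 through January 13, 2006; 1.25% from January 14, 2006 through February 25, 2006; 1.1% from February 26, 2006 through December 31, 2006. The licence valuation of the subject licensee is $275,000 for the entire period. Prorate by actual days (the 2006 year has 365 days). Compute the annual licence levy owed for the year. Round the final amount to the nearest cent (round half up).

January 1 – January 13, 2006: 13 days at 1.45% → $275,000 × 1.45% × 13/365 = $142.0205
January 14 – February 25, 2006: 43 days at 1.25% → $275,000 × 1.25% × 43/365 = $404.9658
February 26 – December 31, 2006: 309 days at 1.1% → $275,000 × 1.1% × 309/365 = $2,560.8904
Total = $3,107.8767

$3,107.88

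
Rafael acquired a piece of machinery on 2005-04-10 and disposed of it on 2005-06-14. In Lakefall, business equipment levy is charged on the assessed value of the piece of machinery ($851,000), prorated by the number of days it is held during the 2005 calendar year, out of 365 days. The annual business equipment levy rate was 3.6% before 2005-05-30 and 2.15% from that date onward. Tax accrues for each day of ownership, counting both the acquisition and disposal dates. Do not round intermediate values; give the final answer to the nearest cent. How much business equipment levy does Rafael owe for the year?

2005-04-10 to 2005-05-29: 50 days at 3.6% → $851,000 × 3.6% × 50/365 = $4,196.7123
2005-05-30 to 2005-06-14: 16 days at 2.15% → $851,000 × 2.15% × 16/365 = $802.0384
Total = $4,998.7507

$4,998.75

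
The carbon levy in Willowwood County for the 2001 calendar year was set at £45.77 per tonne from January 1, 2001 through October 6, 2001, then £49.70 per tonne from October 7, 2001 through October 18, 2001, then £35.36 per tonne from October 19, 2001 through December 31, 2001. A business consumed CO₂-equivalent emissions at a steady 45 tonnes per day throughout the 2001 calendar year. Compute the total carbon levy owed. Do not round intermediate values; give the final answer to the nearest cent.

January 1 – October 6, 2001: 279 days × 45 tonnes/day = 12,555 tonnes at £45.77/tonne → £574,642.35
October 7 – October 18, 2001: 12 days × 45 tonnes/day = 540 tonnes at £49.70/tonne → £26,838.00
October 19 – December 31, 2001: 74 days × 45 tonnes/day = 3,330 tonnes at £35.36/tonne → £117,748.80

£719,229.15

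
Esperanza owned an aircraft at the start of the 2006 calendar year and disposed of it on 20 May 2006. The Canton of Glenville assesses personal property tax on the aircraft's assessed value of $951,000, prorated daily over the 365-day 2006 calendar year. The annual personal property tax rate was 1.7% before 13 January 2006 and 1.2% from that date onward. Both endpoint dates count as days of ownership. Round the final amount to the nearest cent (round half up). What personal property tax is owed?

1 January – 12 January 2006: 12 days at 1.7% → $951,000 × 1.7% × 12/365 = $531.5178
13 January – 20 May 2006: 128 days at 1.2% → $951,000 × 1.2% × 128/365 = $4,002.0164
Total = $4,533.5342

$4,533.53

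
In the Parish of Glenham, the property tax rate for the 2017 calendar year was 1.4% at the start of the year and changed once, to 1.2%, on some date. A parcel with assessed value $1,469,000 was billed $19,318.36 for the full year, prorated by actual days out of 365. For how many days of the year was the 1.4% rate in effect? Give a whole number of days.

Let d = days at the first rate; then 365 − d days at the second rate.
$1,469,000 × [1.4%·d + 1.2%·(365−d)] / 365 = $19,318.36
Solving gives d = 210, so the new rate took effect on 30 Jul 2017.

210 days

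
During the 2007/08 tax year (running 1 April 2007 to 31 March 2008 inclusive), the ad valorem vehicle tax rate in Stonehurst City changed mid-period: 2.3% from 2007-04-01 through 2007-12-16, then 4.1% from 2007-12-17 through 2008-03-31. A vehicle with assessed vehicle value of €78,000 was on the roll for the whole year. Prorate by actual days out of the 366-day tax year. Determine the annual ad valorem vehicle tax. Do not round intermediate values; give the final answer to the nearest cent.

2007-04-01 to 2007-12-16: 260 days at 2.3% → €78,000 × 2.3% × 260/366 = €1,274.4262
2007-12-17 to 2008-03-31: 106 days at 4.1% → €78,000 × 4.1% × 106/366 = €926.1967
Total = €2,200.6230

€2,200.62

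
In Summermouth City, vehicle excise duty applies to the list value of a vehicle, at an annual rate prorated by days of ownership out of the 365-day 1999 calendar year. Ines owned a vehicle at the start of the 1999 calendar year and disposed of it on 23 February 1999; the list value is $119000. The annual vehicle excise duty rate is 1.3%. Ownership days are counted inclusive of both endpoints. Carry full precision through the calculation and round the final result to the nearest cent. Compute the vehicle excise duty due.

Days held (1 January – 23 February 1999): 54 out of 365
Tax = $119000 × 1.3% × 54/365 = $228.8712

$228.87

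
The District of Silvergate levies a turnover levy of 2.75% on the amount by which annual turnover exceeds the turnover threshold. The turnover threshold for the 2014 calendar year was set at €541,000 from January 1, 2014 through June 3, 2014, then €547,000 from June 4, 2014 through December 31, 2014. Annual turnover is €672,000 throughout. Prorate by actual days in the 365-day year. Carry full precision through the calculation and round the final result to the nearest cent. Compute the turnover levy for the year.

January 1 – June 3, 2014: 154 days, exemption €541,000 → (€672,000 − €541,000) × 2.75% × 154/365 = €1,519.9589
June 4 – December 31, 2014: 211 days, exemption €547,000 → (€672,000 − €547,000) × 2.75% × 211/365 = €1,987.1575
Total = €3,507.1164

€3,507.12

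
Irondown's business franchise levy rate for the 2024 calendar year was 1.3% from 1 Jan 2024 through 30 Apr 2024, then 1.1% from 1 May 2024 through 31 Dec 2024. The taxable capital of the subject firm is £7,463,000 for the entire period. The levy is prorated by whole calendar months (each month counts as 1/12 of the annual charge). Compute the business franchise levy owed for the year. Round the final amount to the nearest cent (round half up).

1 Jan – 30 Apr 2024: 4 months at 1.3% → £7,463,000 × 1.3% × 4/12 = £32,339.6667
1 May – 31 Dec 2024: 8 months at 1.1% → £7,463,000 × 1.1% × 8/12 = £54,728.6667
Total = £87,068.3333

£87,068.33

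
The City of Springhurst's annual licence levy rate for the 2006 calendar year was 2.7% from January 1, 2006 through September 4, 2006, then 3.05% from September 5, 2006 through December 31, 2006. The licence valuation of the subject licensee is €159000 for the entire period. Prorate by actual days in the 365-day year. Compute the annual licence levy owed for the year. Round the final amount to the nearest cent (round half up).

January 1 – September 4, 2006: 247 days at 2.7% → €159000 × 2.7% × 247/365 = €2905.1260
September 5 – December 31, 2006: 118 days at 3.05% → €159000 × 3.05% × 118/365 = €1567.7836
Total = €4472.9096

€4472.91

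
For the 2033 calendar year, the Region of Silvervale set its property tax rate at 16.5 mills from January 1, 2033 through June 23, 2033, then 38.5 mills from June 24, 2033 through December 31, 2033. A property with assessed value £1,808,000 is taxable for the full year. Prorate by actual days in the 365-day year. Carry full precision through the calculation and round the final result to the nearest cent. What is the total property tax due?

January 1 – June 23, 2033: 174 days at 16.5 mills → £1,808,000 × 1.65% × 174/365 = £14,221.2822
June 24 – December 31, 2033: 191 days at 38.5 mills → £1,808,000 × 3.85% × 191/365 = £36,425.0082
Total = £50,646.2904

£50,646.29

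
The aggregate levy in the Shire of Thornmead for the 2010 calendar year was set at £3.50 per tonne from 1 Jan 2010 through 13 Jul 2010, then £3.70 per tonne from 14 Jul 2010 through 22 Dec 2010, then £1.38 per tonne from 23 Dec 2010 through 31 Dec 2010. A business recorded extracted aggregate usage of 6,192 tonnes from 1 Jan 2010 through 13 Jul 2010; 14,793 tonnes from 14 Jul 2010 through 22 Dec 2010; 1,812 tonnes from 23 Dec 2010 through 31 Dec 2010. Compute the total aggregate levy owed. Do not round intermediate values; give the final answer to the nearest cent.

£78,906.66

1 Jan – 13 Jul 2010: 6,192 tonnes at £3.50/tonne → £21,672.00
14 Jul – 22 Dec 2010: 14,793 tonnes at £3.70/tonne → £54,734.10
23 Dec – 31 Dec 2010: 1,812 tonnes at £1.38/tonne → £2,500.56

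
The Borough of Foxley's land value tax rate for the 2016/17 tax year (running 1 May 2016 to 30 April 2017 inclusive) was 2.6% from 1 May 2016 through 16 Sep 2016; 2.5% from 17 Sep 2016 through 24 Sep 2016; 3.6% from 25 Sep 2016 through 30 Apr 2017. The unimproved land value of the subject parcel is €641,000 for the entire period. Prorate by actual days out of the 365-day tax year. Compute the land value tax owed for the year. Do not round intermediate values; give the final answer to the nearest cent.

€20,480.39

1 May – 16 Sep 2016: 139 days at 2.6% → €641,000 × 2.6% × 139/365 = €6,346.7781
17 Sep – 24 Sep 2016: 8 days at 2.5% → €641,000 × 2.5% × 8/365 = €351.2329
25 Sep 2016 – 30 Apr 2017: 218 days at 3.6% → €641,000 × 3.6% × 218/365 = €13,782.3781
Total = €20,480.3890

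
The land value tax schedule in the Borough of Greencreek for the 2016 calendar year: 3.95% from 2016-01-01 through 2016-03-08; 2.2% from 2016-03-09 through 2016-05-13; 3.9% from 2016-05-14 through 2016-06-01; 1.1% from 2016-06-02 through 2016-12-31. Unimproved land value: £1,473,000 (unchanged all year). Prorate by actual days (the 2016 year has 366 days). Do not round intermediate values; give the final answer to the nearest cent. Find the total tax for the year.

2016-01-01 to 2016-03-08: 68 days at 3.95% → £1,473,000 × 3.95% × 68/366 = £10,810.0492
2016-03-09 to 2016-05-13: 66 days at 2.2% → £1,473,000 × 2.2% × 66/366 = £5,843.7049
2016-05-14 to 2016-06-01: 19 days at 3.9% → £1,473,000 × 3.9% × 19/366 = £2,982.2213
2016-06-02 to 2016-12-31: 213 days at 1.1% → £1,473,000 × 1.1% × 213/366 = £9,429.6148
Total = £29,065.5902

£29,065.59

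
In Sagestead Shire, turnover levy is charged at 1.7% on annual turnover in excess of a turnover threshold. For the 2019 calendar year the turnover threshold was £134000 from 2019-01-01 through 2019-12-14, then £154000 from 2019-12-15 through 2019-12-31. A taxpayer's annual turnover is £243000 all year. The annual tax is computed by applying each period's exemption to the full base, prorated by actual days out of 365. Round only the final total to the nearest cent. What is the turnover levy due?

2019-01-01 to 2019-12-14: 348 days, exemption £134000 → (£243000 − £134000) × 1.7% × 348/365 = £1766.6959
2019-12-15 to 2019-12-31: 17 days, exemption £154000 → (£243000 − £154000) × 1.7% × 17/365 = £70.4685
Total = £1837.1644

£1837.16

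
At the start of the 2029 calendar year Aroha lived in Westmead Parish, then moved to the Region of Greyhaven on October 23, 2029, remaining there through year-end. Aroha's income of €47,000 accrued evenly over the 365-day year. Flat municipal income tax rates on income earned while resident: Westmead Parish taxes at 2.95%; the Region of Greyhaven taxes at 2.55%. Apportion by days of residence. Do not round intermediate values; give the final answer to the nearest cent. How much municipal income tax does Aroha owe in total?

€1,350.45

Westmead Parish, January 1 – October 22, 2029: 295 days → €47,000 × 2.95% × 295/365 = €1,120.5959
The Region of Greyhaven, October 23 – December 31, 2029: 70 days → €47,000 × 2.55% × 70/365 = €229.8493
Total = €1,350.4452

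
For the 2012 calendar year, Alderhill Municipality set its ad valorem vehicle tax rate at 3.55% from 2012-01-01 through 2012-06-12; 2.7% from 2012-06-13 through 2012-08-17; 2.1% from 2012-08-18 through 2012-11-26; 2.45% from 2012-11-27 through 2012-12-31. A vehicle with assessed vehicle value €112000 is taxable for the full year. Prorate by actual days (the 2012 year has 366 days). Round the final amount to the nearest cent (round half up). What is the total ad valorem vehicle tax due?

€3238.36

2012-01-01 to 2012-06-12: 164 days at 3.55% → €112000 × 3.55% × 164/366 = €1781.5956
2012-06-13 to 2012-08-17: 66 days at 2.7% → €112000 × 2.7% × 66/366 = €545.3115
2012-08-18 to 2012-11-26: 101 days at 2.1% → €112000 × 2.1% × 101/366 = €649.0492
2012-11-27 to 2012-12-31: 35 days at 2.45% → €112000 × 2.45% × 35/366 = €262.4044
Total = €3238.3607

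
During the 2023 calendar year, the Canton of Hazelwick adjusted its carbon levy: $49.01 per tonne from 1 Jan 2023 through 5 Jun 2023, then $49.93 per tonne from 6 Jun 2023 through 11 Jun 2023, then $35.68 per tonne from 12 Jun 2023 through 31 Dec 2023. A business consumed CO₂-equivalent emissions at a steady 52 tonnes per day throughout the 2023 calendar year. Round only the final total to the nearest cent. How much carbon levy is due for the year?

1 Jan – 5 Jun 2023: 156 days × 52 tonnes/day = 8,112 tonnes at $49.01/tonne → $397569.12
6 Jun – 11 Jun 2023: 6 days × 52 tonnes/day = 312 tonnes at $49.93/tonne → $15578.16
12 Jun – 31 Dec 2023: 203 days × 52 tonnes/day = 10,556 tonnes at $35.68/tonne → $376638.08

$789785.36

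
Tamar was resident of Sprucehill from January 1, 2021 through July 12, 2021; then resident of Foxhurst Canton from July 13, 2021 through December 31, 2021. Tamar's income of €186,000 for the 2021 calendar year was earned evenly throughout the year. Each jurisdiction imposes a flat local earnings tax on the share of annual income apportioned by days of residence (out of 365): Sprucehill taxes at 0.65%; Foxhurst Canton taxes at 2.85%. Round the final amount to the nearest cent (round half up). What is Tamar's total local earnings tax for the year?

Sprucehill, January 1 – July 12, 2021: 193 days → €186,000 × 0.65% × 193/365 = €639.2795
Foxhurst Canton, July 13 – December 31, 2021: 172 days → €186,000 × 2.85% × 172/365 = €2,498.0055
Total = €3,137.2849

€3,137.28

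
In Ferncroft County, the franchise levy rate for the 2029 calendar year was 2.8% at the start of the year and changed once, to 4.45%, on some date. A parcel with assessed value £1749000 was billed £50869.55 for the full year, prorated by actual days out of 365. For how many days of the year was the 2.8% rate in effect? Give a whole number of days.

341 days

Let d = days at the first rate; then 365 − d days at the second rate.
£1749000 × [2.8%·d + 4.45%·(365−d)] / 365 = £50869.55
Solving gives d = 341, so the new rate took effect on 8 Dec 2029.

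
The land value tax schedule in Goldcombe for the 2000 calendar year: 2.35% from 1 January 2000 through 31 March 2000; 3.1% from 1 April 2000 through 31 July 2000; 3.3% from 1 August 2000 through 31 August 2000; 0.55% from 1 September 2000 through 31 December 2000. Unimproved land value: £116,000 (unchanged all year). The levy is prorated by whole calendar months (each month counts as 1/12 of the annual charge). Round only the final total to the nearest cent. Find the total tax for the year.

1 January – 31 March 2000: 3 months at 2.35% → £116,000 × 2.35% × 3/12 = £681.5000
1 April – 31 July 2000: 4 months at 3.1% → £116,000 × 3.1% × 4/12 = £1,198.6667
1 August – 31 August 2000: 1 month at 3.3% → £116,000 × 3.3% × 1/12 = £319.0000
1 September – 31 December 2000: 4 months at 0.55% → £116,000 × 0.55% × 4/12 = £212.6667
Total = £2,411.8333

£2,411.83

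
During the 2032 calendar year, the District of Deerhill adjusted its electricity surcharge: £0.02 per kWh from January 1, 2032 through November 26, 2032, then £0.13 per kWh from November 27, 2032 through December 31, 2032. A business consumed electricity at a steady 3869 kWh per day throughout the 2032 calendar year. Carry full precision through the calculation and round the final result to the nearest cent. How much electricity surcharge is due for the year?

£43,216.73

January 1 – November 26, 2032: 331 days × 3869 kWh/day = 1,280,639 kWh at £0.02/kWh → £25,612.78
November 27 – December 31, 2032: 35 days × 3869 kWh/day = 135,415 kWh at £0.13/kWh → £17,603.95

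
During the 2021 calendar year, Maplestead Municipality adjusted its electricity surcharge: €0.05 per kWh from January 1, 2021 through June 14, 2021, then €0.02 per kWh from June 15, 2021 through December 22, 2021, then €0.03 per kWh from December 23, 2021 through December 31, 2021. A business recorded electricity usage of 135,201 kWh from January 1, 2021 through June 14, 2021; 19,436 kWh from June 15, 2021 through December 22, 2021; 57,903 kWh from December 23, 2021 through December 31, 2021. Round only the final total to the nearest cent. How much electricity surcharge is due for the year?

€8885.86

January 1 – June 14, 2021: 135,201 kWh at €0.05/kWh → €6760.05
June 15 – December 22, 2021: 19,436 kWh at €0.02/kWh → €388.72
December 23 – December 31, 2021: 57,903 kWh at €0.03/kWh → €1737.09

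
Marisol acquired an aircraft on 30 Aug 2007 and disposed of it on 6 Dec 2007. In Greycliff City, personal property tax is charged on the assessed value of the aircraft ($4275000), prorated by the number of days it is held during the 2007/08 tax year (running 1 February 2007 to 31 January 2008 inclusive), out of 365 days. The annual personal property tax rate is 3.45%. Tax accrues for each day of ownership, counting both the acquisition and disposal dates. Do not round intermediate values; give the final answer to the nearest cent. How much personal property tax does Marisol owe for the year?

$40003.46

Days held (30 Aug – 6 Dec 2007): 99 out of 365
Tax = $4275000 × 3.45% × 99/365 = $40003.4589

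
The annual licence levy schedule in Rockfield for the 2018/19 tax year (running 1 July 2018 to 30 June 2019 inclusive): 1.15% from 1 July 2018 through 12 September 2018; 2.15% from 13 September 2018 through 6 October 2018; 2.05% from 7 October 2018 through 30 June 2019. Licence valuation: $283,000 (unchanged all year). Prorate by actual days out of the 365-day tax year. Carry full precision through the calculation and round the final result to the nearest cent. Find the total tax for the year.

$5,303.73

1 July – 12 September 2018: 74 days at 1.15% → $283,000 × 1.15% × 74/365 = $659.8164
13 September – 6 October 2018: 24 days at 2.15% → $283,000 × 2.15% × 24/365 = $400.0767
7 October 2018 – 30 June 2019: 267 days at 2.05% → $283,000 × 2.05% × 267/365 = $4,243.8370
Total = $5,303.7301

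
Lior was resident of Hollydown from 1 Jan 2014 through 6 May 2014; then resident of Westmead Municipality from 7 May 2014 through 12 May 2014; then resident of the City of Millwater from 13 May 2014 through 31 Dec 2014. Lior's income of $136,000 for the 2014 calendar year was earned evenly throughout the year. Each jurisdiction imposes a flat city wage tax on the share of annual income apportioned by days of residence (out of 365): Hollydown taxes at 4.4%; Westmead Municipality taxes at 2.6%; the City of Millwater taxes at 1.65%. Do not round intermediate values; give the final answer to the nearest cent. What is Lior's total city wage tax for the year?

Hollydown, 1 Jan – 6 May 2014: 126 days → $136,000 × 4.4% × 126/365 = $2,065.7096
Westmead Municipality, 7 May – 12 May 2014: 6 days → $136,000 × 2.6% × 6/365 = $58.1260
The City of Millwater, 13 May – 31 Dec 2014: 233 days → $136,000 × 1.65% × 233/365 = $1,432.4712
Total = $3,556.3068

$3,556.31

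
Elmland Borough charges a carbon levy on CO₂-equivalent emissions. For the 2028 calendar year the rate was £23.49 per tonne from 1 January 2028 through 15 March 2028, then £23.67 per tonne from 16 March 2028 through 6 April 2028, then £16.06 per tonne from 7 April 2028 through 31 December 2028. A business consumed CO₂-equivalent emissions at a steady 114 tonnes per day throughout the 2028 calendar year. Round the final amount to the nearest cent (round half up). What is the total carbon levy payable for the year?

1 January – 15 March 2028: 75 days × 114 tonnes/day = 8,550 tonnes at £23.49/tonne → £200839.50
16 March – 6 April 2028: 22 days × 114 tonnes/day = 2,508 tonnes at £23.67/tonne → £59364.36
7 April – 31 December 2028: 269 days × 114 tonnes/day = 30,666 tonnes at £16.06/tonne → £492495.96

£752699.82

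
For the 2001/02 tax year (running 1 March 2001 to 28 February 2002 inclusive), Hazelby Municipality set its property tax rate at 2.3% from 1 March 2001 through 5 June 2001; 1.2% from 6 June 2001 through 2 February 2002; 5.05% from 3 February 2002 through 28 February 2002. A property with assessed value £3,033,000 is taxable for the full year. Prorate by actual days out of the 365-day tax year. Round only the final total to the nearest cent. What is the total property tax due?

£53,580.23

1 March – 5 June 2001: 97 days at 2.3% → £3,033,000 × 2.3% × 97/365 = £18,538.6932
6 June 2001 – 2 February 2002: 242 days at 1.2% → £3,033,000 × 1.2% × 242/365 = £24,131.0466
3 February – 28 February 2002: 26 days at 5.05% → £3,033,000 × 5.05% × 26/365 = £10,910.4904
Total = £53,580.2301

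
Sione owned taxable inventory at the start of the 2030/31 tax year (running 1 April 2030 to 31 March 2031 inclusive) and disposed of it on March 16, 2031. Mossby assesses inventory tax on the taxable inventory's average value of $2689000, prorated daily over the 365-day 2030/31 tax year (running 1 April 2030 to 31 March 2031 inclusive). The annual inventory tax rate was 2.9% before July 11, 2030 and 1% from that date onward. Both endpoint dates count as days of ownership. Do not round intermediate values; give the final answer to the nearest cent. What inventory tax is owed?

April 1 – July 10, 2030: 101 days at 2.9% → $2689000 × 2.9% × 101/365 = $21578.3041
July 11, 2030 – March 16, 2031: 249 days at 1% → $2689000 × 1% × 249/365 = $18344.1370
Total = $39922.4411

$39922.44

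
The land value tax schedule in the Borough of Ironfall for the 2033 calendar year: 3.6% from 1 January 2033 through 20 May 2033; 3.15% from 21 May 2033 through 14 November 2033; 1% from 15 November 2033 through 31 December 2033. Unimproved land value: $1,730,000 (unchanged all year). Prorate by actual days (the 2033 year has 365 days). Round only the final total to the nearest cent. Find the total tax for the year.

1 January – 20 May 2033: 140 days at 3.6% → $1,730,000 × 3.6% × 140/365 = $23,888.2192
21 May – 14 November 2033: 178 days at 3.15% → $1,730,000 × 3.15% × 178/365 = $26,575.6438
15 November – 31 December 2033: 47 days at 1% → $1,730,000 × 1% × 47/365 = $2,227.6712
Total = $52,691.5342

$52,691.53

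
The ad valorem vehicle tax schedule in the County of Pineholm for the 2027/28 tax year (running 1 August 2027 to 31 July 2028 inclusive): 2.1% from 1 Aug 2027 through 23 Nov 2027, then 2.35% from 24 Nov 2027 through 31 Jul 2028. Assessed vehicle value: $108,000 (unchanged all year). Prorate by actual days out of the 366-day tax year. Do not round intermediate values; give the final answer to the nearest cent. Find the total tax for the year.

$2,453.16

1 Aug – 23 Nov 2027: 115 days at 2.1% → $108,000 × 2.1% × 115/366 = $712.6230
24 Nov 2027 – 31 Jul 2028: 251 days at 2.35% → $108,000 × 2.35% × 251/366 = $1,740.5410
Total = $2,453.1639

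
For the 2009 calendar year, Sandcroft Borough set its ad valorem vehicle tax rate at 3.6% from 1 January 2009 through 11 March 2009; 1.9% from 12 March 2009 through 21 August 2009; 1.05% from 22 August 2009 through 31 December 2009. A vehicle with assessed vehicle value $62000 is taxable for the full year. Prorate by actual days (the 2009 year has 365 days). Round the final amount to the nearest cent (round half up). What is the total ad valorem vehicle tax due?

1 January – 11 March 2009: 70 days at 3.6% → $62000 × 3.6% × 70/365 = $428.0548
12 March – 21 August 2009: 163 days at 1.9% → $62000 × 1.9% × 163/365 = $526.0658
22 August – 31 December 2009: 132 days at 1.05% → $62000 × 1.05% × 132/365 = $235.4301
Total = $1189.5507

$1189.55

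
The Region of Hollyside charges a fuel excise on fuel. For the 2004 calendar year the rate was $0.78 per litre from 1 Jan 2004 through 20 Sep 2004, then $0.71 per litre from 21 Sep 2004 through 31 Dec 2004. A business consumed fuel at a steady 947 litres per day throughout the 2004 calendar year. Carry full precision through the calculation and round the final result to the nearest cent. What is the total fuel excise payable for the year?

$263587.98

1 Jan – 20 Sep 2004: 264 days × 947 litres/day = 250,008 litres at $0.78/litre → $195006.24
21 Sep – 31 Dec 2004: 102 days × 947 litres/day = 96,594 litres at $0.71/litre → $68581.74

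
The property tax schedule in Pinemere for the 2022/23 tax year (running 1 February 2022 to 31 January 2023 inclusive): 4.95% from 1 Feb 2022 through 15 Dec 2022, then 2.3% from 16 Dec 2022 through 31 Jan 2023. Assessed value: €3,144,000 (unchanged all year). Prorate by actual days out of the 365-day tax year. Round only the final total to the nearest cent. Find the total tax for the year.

1 Feb – 15 Dec 2022: 318 days at 4.95% → €3,144,000 × 4.95% × 318/365 = €135,588.2301
16 Dec 2022 – 31 Jan 2023: 47 days at 2.3% → €3,144,000 × 2.3% × 47/365 = €9,311.4082
Total = €144,899.6384

€144,899.64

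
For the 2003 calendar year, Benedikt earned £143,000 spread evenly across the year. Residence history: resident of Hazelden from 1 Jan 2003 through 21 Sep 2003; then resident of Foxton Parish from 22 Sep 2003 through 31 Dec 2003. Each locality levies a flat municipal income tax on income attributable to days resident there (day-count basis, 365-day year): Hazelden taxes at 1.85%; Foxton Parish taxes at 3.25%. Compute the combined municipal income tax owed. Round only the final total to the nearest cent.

£3,199.48

Hazelden, 1 Jan – 21 Sep 2003: 264 days → £143,000 × 1.85% × 264/365 = £1,913.4575
Foxton Parish, 22 Sep – 31 Dec 2003: 101 days → £143,000 × 3.25% × 101/365 = £1,286.0205
Total = £3,199.4781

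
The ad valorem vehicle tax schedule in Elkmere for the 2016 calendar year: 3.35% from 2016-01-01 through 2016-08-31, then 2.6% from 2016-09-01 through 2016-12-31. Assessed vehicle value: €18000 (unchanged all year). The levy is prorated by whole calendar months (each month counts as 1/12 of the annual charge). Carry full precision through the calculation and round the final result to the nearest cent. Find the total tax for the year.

2016-01-01 to 2016-08-31: 8 months at 3.35% → €18000 × 3.35% × 8/12 = €402.0000
2016-09-01 to 2016-12-31: 4 months at 2.6% → €18000 × 2.6% × 4/12 = €156.0000
Total = €558.0000

€558.00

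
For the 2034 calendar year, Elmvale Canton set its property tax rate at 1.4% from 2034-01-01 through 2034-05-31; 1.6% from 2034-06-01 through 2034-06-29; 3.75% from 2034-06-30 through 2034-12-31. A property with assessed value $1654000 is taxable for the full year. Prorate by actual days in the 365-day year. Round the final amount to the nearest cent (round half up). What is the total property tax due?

$43119.55

2034-01-01 to 2034-05-31: 151 days at 1.4% → $1654000 × 1.4% × 151/365 = $9579.6055
2034-06-01 to 2034-06-29: 29 days at 1.6% → $1654000 × 1.6% × 29/365 = $2102.6192
2034-06-30 to 2034-12-31: 185 days at 3.75% → $1654000 × 3.75% × 185/365 = $31437.3288
Total = $43119.5534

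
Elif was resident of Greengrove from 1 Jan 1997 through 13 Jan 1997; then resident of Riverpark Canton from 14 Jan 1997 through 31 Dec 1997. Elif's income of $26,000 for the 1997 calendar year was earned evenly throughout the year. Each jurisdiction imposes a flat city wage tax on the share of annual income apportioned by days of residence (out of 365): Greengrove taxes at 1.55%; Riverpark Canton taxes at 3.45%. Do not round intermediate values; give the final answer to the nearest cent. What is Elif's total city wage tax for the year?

$879.41

Greengrove, 1 Jan – 13 Jan 1997: 13 days → $26,000 × 1.55% × 13/365 = $14.3534
Riverpark Canton, 14 Jan – 31 Dec 1997: 352 days → $26,000 × 3.45% × 352/365 = $865.0521
Total = $879.4055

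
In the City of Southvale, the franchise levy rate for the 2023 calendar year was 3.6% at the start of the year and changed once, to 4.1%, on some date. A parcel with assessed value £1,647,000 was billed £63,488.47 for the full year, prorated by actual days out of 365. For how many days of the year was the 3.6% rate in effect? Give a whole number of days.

179 days

Let d = days at the first rate; then 365 − d days at the second rate.
£1,647,000 × [3.6%·d + 4.1%·(365−d)] / 365 = £63,488.47
Solving gives d = 179, so the new rate took effect on 29 Jun 2023.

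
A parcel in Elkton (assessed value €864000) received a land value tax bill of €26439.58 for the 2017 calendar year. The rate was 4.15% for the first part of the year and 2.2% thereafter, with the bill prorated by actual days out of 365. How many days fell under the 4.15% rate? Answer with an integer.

Let d = days at the first rate; then 365 − d days at the second rate.
€864000 × [4.15%·d + 2.2%·(365−d)] / 365 = €26439.58
Solving gives d = 161, so the new rate took effect on 11 Jun 2017.

161 days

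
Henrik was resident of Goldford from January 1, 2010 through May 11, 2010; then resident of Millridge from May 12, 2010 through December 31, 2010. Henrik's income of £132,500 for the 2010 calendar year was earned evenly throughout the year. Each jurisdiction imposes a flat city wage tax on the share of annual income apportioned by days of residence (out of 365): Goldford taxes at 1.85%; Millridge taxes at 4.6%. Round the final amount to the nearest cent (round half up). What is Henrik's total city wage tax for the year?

£4,787.24

Goldford, January 1 – May 11, 2010: 131 days → £132,500 × 1.85% × 131/365 = £879.7637
Millridge, May 12 – December 31, 2010: 234 days → £132,500 × 4.6% × 234/365 = £3,907.4795
Total = £4,787.2432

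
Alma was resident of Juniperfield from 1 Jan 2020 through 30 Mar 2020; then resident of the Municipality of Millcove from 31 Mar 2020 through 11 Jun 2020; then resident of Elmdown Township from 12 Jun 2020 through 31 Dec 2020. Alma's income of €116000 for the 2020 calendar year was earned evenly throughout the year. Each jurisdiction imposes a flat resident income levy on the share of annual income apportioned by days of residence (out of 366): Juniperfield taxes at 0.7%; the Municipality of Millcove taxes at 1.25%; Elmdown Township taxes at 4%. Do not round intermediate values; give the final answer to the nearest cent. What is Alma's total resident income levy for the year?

Juniperfield, 1 Jan – 30 Mar 2020: 90 days → €116000 × 0.7% × 90/366 = €199.6721
The Municipality of Millcove, 31 Mar – 11 Jun 2020: 73 days → €116000 × 1.25% × 73/366 = €289.2077
Elmdown Township, 12 Jun – 31 Dec 2020: 203 days → €116000 × 4% × 203/366 = €2573.5519
Total = €3062.4317

€3062.43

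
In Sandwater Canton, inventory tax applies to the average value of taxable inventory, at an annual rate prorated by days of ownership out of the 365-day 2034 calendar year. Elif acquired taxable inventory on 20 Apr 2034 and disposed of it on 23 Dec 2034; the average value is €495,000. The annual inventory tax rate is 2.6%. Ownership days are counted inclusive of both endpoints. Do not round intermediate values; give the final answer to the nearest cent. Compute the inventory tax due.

Days held (20 Apr – 23 Dec 2034): 248 out of 365
Tax = €495,000 × 2.6% × 248/365 = €8,744.5479

€8,744.55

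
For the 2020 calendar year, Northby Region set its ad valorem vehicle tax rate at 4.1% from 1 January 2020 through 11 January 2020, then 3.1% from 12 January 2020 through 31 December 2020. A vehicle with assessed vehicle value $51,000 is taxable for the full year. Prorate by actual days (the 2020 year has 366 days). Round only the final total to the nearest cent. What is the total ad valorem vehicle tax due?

1 January – 11 January 2020: 11 days at 4.1% → $51,000 × 4.1% × 11/366 = $62.8443
12 January – 31 December 2020: 355 days at 3.1% → $51,000 × 3.1% × 355/366 = $1,533.4836
Total = $1,596.3279

$1,596.33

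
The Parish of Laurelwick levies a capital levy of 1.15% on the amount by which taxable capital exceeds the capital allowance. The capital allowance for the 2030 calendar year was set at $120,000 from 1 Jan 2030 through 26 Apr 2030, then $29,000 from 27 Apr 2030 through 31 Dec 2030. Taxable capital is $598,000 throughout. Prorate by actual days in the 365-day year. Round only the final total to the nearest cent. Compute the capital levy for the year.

$6,210.91

1 Jan – 26 Apr 2030: 116 days, exemption $120,000 → ($598,000 − $120,000) × 1.15% × 116/365 = $1,746.9918
27 Apr – 31 Dec 2030: 249 days, exemption $29,000 → ($598,000 − $29,000) × 1.15% × 249/365 = $4,463.9219
Total = $6,210.9137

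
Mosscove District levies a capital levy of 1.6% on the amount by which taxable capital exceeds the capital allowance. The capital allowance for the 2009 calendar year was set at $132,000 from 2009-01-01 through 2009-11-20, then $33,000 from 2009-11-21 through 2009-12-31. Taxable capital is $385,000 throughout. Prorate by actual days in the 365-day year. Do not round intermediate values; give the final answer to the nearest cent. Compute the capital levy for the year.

$4,225.93

2009-01-01 to 2009-11-20: 324 days, exemption $132,000 → ($385,000 − $132,000) × 1.6% × 324/365 = $3,593.2932
2009-11-21 to 2009-12-31: 41 days, exemption $33,000 → ($385,000 − $33,000) × 1.6% × 41/365 = $632.6356
Total = $4,225.9288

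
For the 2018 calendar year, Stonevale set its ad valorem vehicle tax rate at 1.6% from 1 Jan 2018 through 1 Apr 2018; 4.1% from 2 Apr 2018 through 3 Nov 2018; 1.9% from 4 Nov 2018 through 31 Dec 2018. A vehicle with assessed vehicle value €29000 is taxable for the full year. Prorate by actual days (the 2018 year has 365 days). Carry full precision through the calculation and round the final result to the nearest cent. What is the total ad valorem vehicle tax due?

1 Jan – 1 Apr 2018: 91 days at 1.6% → €29000 × 1.6% × 91/365 = €115.6822
2 Apr – 3 Nov 2018: 216 days at 4.1% → €29000 × 4.1% × 216/365 = €703.6274
4 Nov – 31 Dec 2018: 58 days at 1.9% → €29000 × 1.9% × 58/365 = €87.5562
Total = €906.8658

€906.87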